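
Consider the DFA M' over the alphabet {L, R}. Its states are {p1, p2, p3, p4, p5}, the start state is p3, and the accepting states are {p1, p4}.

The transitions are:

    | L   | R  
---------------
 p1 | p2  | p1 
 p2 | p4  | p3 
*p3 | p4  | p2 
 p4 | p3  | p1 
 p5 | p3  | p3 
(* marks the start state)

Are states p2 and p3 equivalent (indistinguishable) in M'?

First remove the unreachable states {p5}; 4 states remain.
Initial partition by acceptance: {p1,p4} | {p2,p3}.
No further refinement is possible. Final partition (2 blocks): {p1,p4} | {p2,p3}.
p2 and p3 lie in the same block of the stable partition, so they are equivalent — no string distinguishes them.

Yes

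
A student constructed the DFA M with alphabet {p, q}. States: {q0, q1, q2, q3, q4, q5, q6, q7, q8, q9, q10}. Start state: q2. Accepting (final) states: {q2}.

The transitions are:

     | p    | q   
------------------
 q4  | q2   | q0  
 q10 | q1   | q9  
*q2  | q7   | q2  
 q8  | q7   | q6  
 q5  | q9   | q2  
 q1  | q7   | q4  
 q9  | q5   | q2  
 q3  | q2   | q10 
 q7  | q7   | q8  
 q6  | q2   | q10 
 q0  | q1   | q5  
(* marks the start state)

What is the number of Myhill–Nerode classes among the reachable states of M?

First remove the unreachable states {q3}; 10 states remain.
Start with accepting vs non-accepting: {q2} | {q0,q1,q4,q5,q6,q7,q8,q9,q10}.
Refine {q0,q1,q4,q5,q6,q7,q8,q9,q10} on symbol p: members go to different blocks, giving {q0,q1,q5,q7,q8,q9,q10} and {q4,q6}.
Refine {q0,q1,q5,q7,q8,q9,q10} on symbol q: members go to different blocks, giving {q0,q7,q10} and {q1,q8} and {q5,q9}.
Refine {q0,q7,q10} on symbol p: members go to different blocks, giving {q0,q10} and {q7}.
The partition is now stable with 6 blocks: {q2} | {q0,q10} | {q4,q6} | {q1,q8} | {q5,q9} | {q7}.

6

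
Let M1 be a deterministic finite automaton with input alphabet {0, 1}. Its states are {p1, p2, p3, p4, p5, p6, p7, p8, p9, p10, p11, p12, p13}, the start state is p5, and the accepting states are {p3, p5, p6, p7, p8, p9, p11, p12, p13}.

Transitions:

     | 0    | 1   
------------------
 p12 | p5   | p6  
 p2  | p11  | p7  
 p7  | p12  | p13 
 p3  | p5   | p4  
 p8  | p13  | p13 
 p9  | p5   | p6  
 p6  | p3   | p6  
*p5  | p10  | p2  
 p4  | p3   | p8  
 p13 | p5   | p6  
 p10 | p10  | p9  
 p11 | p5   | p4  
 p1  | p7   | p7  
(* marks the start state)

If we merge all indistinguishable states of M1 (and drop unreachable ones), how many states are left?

First remove the unreachable states {p1}; 12 states remain.
Start with accepting vs non-accepting: {p3,p5,p6,p7,p8,p9,p11,p12,p13} | {p2,p4,p10}.
Refine {p3,p5,p6,p7,p8,p9,p11,p12,p13} on symbol 0: members go to different blocks, giving {p3,p6,p7,p8,p9,p11,p12,p13} and {p5}.
Refine {p3,p6,p7,p8,p9,p11,p12,p13} on symbol 0: members go to different blocks, giving {p3,p9,p11,p12,p13} and {p6,p7,p8}.
Split {p3,p9,p11,p12,p13} by δ(·,1) → {p9,p12,p13} and {p3,p11}.
On input 0, block {p2,p4,p10} splits into {p2,p4} and {p10}.
Split {p6,p7,p8} by δ(·,0) → {p7,p8} and {p6}.
No further refinement is possible. Final partition (7 blocks): {p9,p12,p13} | {p2,p4} | {p5} | {p7,p8} | {p3,p11} | {p10} | {p6}.

7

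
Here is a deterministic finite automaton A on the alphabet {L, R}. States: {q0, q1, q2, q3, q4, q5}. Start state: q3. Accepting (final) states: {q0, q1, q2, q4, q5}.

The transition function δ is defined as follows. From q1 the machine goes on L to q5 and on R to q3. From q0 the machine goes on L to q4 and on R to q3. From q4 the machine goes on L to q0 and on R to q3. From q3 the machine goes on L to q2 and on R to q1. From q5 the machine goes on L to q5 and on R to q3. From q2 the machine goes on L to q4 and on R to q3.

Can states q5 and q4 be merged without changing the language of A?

Yes

P0 = {q0,q1,q2,q4,q5} | {q3}.
Stable partition: {q0,q1,q2,q4,q5} | {q3} — 2 equivalence classes.
q5 and q4 lie in the same block of the stable partition, so they are equivalent — no string distinguishes them.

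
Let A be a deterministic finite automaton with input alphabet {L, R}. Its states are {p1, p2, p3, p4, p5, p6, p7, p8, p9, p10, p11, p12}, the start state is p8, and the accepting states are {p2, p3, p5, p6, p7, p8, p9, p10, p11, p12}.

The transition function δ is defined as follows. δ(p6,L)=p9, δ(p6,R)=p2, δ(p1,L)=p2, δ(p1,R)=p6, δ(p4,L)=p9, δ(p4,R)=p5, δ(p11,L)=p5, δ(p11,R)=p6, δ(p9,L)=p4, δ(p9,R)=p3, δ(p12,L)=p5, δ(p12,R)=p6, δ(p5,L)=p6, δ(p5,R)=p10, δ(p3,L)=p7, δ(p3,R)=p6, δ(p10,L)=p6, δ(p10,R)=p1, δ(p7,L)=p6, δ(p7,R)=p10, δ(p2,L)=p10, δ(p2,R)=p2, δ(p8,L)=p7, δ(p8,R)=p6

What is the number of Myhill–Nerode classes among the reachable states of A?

8

States {p11,p12} cannot be reached from the start state, so discard them.
Start with accepting vs non-accepting: {p2,p3,p5,p6,p7,p8,p9,p10} | {p1,p4}.
Refine {p2,p3,p5,p6,p7,p8,p9,p10} on symbol L: members go to different blocks, giving {p2,p3,p5,p6,p7,p8,p10} and {p9}.
Refine {p2,p3,p5,p6,p7,p8,p10} on symbol L: members go to different blocks, giving {p2,p3,p5,p7,p8,p10} and {p6}.
On input L, block {p2,p3,p5,p7,p8,p10} splits into {p2,p3,p8} and {p5,p7,p10}.
Split {p2,p3,p8} by δ(·,R) → {p3,p8} and {p2}.
On input L, block {p1,p4} splits into {p1} and {p4}.
Refine {p5,p7,p10} on symbol R: members go to different blocks, giving {p5,p7} and {p10}.
Stable partition: {p3,p8} | {p1} | {p9} | {p6} | {p5,p7} | {p2} | {p4} | {p10} — 8 equivalence classes.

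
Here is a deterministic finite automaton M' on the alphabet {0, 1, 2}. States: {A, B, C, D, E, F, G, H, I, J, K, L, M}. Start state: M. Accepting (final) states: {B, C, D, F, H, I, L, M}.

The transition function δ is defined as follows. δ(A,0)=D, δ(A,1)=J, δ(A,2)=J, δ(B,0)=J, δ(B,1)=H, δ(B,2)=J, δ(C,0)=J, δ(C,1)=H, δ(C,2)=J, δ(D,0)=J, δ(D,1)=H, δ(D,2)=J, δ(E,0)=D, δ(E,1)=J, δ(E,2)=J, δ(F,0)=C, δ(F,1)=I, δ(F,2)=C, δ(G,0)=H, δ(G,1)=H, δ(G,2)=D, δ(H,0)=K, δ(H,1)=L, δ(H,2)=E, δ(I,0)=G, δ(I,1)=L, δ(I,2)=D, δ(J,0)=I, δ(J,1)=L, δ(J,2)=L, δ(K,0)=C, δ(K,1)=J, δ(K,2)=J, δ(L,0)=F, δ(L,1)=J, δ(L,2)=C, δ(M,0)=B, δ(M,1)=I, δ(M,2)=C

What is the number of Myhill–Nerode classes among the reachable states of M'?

8

States {A} cannot be reached from the start state, so discard them.
Initial partition by acceptance: {B,C,D,F,H,I,L,M} | {E,G,J,K}.
On input 0, block {B,C,D,F,H,I,L,M} splits into {B,C,D,H,I} and {F,L,M}.
Split {B,C,D,H,I} by δ(·,1) → {B,C,D} and {H,I}.
On input 0, block {E,G,J,K} splits into {E,K} and {G,J}.
Refine {F,L,M} on symbol 0: members go to different blocks, giving {F,M} and {L}.
Split {H,I} by δ(·,0) → {H} and {I}.
Split {G,J} by δ(·,0) → {G} and {J}.
The partition is now stable with 8 blocks: {B,C,D} | {E,K} | {F,M} | {H} | {G} | {L} | {I} | {J}.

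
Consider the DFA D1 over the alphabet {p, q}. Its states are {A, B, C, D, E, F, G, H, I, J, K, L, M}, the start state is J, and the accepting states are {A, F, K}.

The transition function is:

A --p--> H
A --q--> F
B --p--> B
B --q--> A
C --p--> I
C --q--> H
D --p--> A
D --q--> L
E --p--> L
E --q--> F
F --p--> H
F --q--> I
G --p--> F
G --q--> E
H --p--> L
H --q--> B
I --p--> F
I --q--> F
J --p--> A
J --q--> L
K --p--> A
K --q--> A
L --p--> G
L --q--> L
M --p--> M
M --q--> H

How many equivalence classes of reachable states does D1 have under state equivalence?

Reachable states from the start: {A,B,E,F,G,H,I,J,L}. Unreachable: {C,D,K,M} — drop them.
P0 = {A,F} | {B,E,G,H,I,J,L}.
Refine {A,F} on symbol q: members go to different blocks, giving {A} and {F}.
Refine {B,E,G,H,I,J,L} on symbol p: members go to different blocks, giving {B,E,H,L} and {G,I} and {J}.
Split {B,E,H,L} by δ(·,p) → {B,E,H} and {L}.
Refine {B,E,H} on symbol p: members go to different blocks, giving {E,H} and {B}.
Split {E,H} by δ(·,q) → {E} and {H}.
On input q, block {G,I} splits into {G} and {I}.
The partition is now stable with 9 blocks: {A} | {E} | {F} | {G} | {J} | {L} | {B} | {H} | {I}.

9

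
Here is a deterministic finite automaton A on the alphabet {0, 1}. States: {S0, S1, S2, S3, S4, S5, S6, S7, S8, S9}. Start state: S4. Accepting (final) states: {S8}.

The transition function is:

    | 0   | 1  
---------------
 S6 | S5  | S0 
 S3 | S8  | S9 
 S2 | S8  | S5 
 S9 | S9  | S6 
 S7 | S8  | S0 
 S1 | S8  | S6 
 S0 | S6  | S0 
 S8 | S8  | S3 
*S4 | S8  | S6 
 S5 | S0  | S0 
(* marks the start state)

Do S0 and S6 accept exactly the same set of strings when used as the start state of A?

First remove the unreachable states {S1,S2,S7}; 7 states remain.
Initial partition by acceptance: {S8} | {S0,S3,S4,S5,S6,S9}.
On input 0, block {S0,S3,S4,S5,S6,S9} splits into {S0,S5,S6,S9} and {S3,S4}.
No further refinement is possible. Final partition (3 blocks): {S8} | {S0,S5,S6,S9} | {S3,S4}.
S0 and S6 lie in the same block of the stable partition, so they are equivalent — no string distinguishes them.

Yes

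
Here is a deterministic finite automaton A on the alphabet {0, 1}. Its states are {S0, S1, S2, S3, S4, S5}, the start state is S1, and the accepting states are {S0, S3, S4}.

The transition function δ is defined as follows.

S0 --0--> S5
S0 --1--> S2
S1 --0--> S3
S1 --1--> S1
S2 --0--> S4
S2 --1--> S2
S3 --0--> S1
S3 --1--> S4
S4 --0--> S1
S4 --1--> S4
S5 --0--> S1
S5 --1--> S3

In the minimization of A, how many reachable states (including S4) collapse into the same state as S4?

2

States {S0,S2,S5} cannot be reached from the start state, so discard them.
Initial partition by acceptance: {S3,S4} | {S1}.
Stable partition: {S3,S4} | {S1} — 2 equivalence classes.
The equivalence class containing S4 is {S3,S4}, of size 2.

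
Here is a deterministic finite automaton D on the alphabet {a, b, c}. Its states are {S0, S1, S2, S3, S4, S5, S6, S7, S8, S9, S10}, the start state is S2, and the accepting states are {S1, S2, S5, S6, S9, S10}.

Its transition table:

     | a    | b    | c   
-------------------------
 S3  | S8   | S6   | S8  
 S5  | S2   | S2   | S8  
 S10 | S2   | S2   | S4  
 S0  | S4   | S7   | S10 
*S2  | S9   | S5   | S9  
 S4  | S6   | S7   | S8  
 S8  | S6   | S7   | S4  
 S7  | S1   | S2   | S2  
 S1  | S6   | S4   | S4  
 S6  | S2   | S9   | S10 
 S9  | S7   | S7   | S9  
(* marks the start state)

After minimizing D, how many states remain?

7

First remove the unreachable states {S0,S3}; 9 states remain.
P0 = {S1,S2,S5,S6,S9,S10} | {S4,S7,S8}.
Refine {S1,S2,S5,S6,S9,S10} on symbol a: members go to different blocks, giving {S1,S2,S5,S6,S10} and {S9}.
On input a, block {S1,S2,S5,S6,S10} splits into {S1,S5,S6,S10} and {S2}.
Split {S1,S5,S6,S10} by δ(·,a) → {S5,S6,S10} and {S1}.
On input b, block {S5,S6,S10} splits into {S5,S10} and {S6}.
On input a, block {S4,S7,S8} splits into {S4,S8} and {S7}.
No further refinement is possible. Final partition (7 blocks): {S5,S10} | {S4,S8} | {S9} | {S2} | {S1} | {S6} | {S7}.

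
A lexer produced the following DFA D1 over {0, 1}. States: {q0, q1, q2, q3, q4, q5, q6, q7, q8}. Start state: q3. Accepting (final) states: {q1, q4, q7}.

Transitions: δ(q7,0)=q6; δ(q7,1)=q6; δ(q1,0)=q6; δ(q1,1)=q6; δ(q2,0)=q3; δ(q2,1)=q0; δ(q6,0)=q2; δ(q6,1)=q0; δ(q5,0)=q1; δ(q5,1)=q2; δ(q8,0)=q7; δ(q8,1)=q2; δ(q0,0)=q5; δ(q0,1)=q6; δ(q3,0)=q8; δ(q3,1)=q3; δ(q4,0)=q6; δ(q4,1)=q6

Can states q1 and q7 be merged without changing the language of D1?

First remove the unreachable states {q4}; 8 states remain.
Initial partition by acceptance: {q1,q7} | {q0,q2,q3,q5,q6,q8}.
On input 0, block {q0,q2,q3,q5,q6,q8} splits into {q0,q2,q3,q6} and {q5,q8}.
Split {q0,q2,q3,q6} by δ(·,0) → {q0,q3} and {q2,q6}.
Refine {q0,q3} on symbol 1: members go to different blocks, giving {q0} and {q3}.
Split {q2,q6} by δ(·,0) → {q2} and {q6}.
The partition is now stable with 6 blocks: {q1,q7} | {q0} | {q5,q8} | {q2} | {q3} | {q6}.
q1 and q7 lie in the same block of the stable partition, so they are equivalent — no string distinguishes them.

Yes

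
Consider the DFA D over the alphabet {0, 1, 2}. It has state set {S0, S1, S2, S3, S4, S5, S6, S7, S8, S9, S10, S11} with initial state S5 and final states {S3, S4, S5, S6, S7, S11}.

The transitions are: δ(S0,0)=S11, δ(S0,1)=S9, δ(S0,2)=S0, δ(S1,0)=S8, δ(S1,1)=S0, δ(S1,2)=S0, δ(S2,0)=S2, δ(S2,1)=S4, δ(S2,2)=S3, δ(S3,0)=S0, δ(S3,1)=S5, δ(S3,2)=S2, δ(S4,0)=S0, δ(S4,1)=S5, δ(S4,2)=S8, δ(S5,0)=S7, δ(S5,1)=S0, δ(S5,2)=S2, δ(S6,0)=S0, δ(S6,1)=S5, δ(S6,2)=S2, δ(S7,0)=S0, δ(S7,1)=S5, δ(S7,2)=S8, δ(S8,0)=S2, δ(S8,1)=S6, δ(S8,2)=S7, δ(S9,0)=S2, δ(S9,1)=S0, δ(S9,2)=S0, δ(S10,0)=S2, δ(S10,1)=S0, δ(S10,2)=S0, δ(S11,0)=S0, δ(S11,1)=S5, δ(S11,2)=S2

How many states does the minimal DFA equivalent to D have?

5

First remove the unreachable states {S1,S10}; 10 states remain.
Initial partition by acceptance: {S3,S4,S5,S6,S7,S11} | {S0,S2,S8,S9}.
Split {S3,S4,S5,S6,S7,S11} by δ(·,0) → {S3,S4,S6,S7,S11} and {S5}.
Split {S0,S2,S8,S9} by δ(·,0) → {S2,S8,S9} and {S0}.
Split {S2,S8,S9} by δ(·,1) → {S2,S8} and {S9}.
The partition is now stable with 5 blocks: {S3,S4,S6,S7,S11} | {S2,S8} | {S5} | {S0} | {S9}.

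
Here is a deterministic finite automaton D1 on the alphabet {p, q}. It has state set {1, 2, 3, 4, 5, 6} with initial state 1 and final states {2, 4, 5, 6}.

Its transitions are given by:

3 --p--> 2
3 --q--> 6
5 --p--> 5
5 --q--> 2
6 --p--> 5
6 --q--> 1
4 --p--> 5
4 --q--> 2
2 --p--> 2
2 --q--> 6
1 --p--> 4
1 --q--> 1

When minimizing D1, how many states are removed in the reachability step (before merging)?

1

BFS from 1 reaches {1, 2, 4, 5, 6}; the 1 state(s) 3 are never visited.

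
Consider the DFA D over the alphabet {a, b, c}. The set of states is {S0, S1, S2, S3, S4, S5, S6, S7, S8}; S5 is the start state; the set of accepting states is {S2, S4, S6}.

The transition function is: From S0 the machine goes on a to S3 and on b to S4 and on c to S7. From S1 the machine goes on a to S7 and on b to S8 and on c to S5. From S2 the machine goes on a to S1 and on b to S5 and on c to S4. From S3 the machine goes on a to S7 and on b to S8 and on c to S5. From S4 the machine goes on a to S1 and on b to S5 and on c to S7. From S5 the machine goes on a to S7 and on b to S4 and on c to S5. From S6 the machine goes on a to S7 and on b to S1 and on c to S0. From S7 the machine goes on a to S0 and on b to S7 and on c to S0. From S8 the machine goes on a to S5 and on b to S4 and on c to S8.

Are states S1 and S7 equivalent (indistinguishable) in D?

No

States {S2,S6} cannot be reached from the start state, so discard them.
Initial partition by acceptance: {S4} | {S0,S1,S3,S5,S7,S8}.
On input b, block {S0,S1,S3,S5,S7,S8} splits into {S0,S5,S8} and {S1,S3,S7}.
Refine {S0,S5,S8} on symbol a: members go to different blocks, giving {S0,S5} and {S8}.
On input c, block {S0,S5} splits into {S0} and {S5}.
Split {S1,S3,S7} by δ(·,a) → {S1,S3} and {S7}.
Stable partition: {S4} | {S0} | {S1,S3} | {S8} | {S5} | {S7} — 6 equivalence classes.
S1 and S7 end up in different blocks, so they are distinguishable. For instance, the string 'ab' is accepted from only S7.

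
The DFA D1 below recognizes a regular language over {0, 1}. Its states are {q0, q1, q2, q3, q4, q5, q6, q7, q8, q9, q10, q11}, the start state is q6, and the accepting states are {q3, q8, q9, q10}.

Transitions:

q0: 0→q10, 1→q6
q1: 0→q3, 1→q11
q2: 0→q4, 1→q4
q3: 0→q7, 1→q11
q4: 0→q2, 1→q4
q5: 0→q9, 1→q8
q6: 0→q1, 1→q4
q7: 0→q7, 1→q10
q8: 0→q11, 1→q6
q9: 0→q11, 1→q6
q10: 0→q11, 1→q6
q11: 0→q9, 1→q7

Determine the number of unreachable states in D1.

No path from q6 leads to q0, q5, q8; the other 9 states are all reachable.

3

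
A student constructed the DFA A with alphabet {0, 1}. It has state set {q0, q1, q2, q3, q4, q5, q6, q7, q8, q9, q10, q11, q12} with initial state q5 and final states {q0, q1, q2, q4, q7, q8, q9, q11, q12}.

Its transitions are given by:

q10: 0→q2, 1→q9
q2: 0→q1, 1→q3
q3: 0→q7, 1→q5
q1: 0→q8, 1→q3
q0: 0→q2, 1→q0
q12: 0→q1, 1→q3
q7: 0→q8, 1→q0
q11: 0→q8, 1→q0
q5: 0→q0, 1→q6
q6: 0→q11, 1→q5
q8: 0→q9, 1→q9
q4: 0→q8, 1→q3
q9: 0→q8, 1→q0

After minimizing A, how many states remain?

States {q4,q10,q12} cannot be reached from the start state, so discard them.
P0 = {q0,q1,q2,q7,q8,q9,q11} | {q3,q5,q6}.
Refine {q0,q1,q2,q7,q8,q9,q11} on symbol 1: members go to different blocks, giving {q0,q7,q8,q9,q11} and {q1,q2}.
Refine {q0,q7,q8,q9,q11} on symbol 0: members go to different blocks, giving {q7,q8,q9,q11} and {q0}.
Split {q7,q8,q9,q11} by δ(·,1) → {q7,q9,q11} and {q8}.
Split {q3,q5,q6} by δ(·,0) → {q3,q6} and {q5}.
Split {q1,q2} by δ(·,0) → {q1} and {q2}.
No further refinement is possible. Final partition (7 blocks): {q7,q9,q11} | {q3,q6} | {q1} | {q0} | {q8} | {q5} | {q2}.

7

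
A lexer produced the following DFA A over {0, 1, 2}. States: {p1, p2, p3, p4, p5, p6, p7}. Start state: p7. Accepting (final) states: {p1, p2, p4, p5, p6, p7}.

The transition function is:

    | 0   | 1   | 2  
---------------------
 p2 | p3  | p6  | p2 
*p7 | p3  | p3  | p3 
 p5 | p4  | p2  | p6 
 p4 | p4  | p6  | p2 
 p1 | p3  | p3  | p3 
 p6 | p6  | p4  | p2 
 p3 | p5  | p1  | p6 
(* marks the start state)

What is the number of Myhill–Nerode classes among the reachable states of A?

Every state is reachable, so we keep all 7.
Start with accepting vs non-accepting: {p1,p2,p4,p5,p6,p7} | {p3}.
On input 0, block {p1,p2,p4,p5,p6,p7} splits into {p1,p2,p7} and {p4,p5,p6}.
On input 1, block {p1,p2,p7} splits into {p1,p7} and {p2}.
On input 1, block {p4,p5,p6} splits into {p4,p6} and {p5}.
No further refinement is possible. Final partition (5 blocks): {p1,p7} | {p3} | {p4,p6} | {p2} | {p5}.

5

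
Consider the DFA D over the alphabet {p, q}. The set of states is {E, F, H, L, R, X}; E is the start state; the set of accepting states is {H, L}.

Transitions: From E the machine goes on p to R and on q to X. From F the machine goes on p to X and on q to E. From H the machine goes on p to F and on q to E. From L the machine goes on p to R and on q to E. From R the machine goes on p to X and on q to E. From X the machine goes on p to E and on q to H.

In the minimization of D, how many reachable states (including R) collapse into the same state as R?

States {L} cannot be reached from the start state, so discard them.
P0 = {H} | {E,F,R,X}.
Refine {E,F,R,X} on symbol q: members go to different blocks, giving {E,F,R} and {X}.
Split {E,F,R} by δ(·,p) → {F,R} and {E}.
Stable partition: {H} | {F,R} | {X} | {E} — 4 equivalence classes.
The equivalence class containing R is {F,R}, of size 2.

2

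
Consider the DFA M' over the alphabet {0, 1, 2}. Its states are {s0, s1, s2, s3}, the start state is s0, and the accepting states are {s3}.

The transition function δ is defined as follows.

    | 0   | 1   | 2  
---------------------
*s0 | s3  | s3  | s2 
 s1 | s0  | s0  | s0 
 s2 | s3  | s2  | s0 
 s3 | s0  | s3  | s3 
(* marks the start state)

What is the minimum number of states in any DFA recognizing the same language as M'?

3

Reachable states from the start: {s0,s2,s3}. Unreachable: {s1} — drop them.
Initial partition by acceptance: {s3} | {s0,s2}.
Refine {s0,s2} on symbol 1: members go to different blocks, giving {s0} and {s2}.
No further refinement is possible. Final partition (3 blocks): {s3} | {s0} | {s2}.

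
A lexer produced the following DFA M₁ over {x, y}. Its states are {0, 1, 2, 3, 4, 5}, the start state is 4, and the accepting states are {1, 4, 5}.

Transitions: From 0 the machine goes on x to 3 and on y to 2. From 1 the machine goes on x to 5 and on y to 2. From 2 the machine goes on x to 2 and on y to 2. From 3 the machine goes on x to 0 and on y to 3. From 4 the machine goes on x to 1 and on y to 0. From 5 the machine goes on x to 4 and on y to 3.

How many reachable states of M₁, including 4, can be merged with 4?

Every state is reachable, so we keep all 6.
Start with accepting vs non-accepting: {1,4,5} | {0,2,3}.
Stable partition: {1,4,5} | {0,2,3} — 2 equivalence classes.
The equivalence class containing 4 is {1,4,5}, of size 3.

3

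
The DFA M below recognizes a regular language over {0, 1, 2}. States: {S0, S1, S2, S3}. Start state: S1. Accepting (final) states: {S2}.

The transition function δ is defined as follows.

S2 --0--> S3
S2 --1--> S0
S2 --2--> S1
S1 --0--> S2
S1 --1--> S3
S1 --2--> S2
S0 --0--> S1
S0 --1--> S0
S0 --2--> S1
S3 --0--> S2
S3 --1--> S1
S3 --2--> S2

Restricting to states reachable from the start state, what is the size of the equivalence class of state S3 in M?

2

P0 = {S2} | {S0,S1,S3}.
Split {S0,S1,S3} by δ(·,0) → {S1,S3} and {S0}.
No further refinement is possible. Final partition (3 blocks): {S2} | {S1,S3} | {S0}.
The equivalence class containing S3 is {S1,S3}, of size 2.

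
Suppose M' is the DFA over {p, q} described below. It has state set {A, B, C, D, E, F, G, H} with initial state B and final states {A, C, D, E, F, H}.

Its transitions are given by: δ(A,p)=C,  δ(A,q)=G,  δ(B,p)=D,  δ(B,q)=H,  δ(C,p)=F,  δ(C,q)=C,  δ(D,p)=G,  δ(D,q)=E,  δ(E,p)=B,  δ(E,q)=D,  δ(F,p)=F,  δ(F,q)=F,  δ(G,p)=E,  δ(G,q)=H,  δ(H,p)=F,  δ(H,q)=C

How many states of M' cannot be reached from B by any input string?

BFS from B reaches {B, C, D, E, F, G, H}; the 1 state(s) A are never visited.

1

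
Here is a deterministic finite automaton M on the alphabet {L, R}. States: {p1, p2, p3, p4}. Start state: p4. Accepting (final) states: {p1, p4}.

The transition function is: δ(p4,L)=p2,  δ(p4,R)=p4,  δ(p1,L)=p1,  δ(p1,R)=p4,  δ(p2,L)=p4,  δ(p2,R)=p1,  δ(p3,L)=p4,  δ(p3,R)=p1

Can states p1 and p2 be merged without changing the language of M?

States {p3} cannot be reached from the start state, so discard them.
Start with accepting vs non-accepting: {p1,p4} | {p2}.
Refine {p1,p4} on symbol L: members go to different blocks, giving {p1} and {p4}.
The partition is now stable with 3 blocks: {p1} | {p2} | {p4}.
p1 and p2 end up in different blocks, so they are distinguishable. For instance, the string 'ε' is accepted from only p1.

No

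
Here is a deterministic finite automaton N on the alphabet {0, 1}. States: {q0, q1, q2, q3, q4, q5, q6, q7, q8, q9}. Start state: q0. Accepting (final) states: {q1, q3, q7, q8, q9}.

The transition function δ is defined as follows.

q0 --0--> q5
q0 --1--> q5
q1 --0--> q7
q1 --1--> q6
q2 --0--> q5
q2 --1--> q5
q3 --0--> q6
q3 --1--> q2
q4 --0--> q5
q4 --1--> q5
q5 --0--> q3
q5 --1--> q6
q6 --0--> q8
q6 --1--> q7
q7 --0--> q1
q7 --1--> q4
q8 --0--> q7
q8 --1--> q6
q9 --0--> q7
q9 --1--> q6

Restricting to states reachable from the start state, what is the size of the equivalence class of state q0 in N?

3

First remove the unreachable states {q9}; 9 states remain.
P0 = {q1,q3,q7,q8} | {q0,q2,q4,q5,q6}.
On input 0, block {q1,q3,q7,q8} splits into {q1,q7,q8} and {q3}.
Refine {q0,q2,q4,q5,q6} on symbol 0: members go to different blocks, giving {q0,q2,q4} and {q5} and {q6}.
Split {q1,q7,q8} by δ(·,1) → {q1,q8} and {q7}.
No further refinement is possible. Final partition (6 blocks): {q1,q8} | {q0,q2,q4} | {q3} | {q5} | {q6} | {q7}.
State q0 belongs to the block {q0,q2,q4}, which has 3 states.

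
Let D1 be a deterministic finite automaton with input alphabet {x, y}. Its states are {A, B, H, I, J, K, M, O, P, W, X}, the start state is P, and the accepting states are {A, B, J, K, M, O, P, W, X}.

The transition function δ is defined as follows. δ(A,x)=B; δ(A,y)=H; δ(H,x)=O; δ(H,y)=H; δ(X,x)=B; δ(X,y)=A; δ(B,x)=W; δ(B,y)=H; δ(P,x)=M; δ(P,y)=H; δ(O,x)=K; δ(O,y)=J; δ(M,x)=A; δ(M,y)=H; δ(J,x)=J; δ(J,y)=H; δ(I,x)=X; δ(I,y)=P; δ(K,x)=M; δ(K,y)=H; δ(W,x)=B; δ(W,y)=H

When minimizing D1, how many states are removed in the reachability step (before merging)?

2

Starting at P and following transitions, the reachable set is {A, B, H, J, K, M, O, P, W}. That leaves I, X unreachable — 2 in total.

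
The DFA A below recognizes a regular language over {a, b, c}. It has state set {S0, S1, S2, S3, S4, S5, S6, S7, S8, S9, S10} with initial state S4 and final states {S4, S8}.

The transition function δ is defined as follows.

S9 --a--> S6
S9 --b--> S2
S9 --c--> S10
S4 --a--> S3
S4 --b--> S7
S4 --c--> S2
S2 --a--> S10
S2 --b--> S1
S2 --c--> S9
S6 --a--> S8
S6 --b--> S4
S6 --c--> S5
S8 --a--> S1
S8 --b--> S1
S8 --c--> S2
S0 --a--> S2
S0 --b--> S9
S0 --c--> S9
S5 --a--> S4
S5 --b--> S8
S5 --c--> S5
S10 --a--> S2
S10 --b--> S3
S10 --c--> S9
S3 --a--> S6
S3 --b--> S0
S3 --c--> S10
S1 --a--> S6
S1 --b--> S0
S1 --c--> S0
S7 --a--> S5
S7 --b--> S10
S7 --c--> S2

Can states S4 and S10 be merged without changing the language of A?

No

Every state is reachable, so we keep all 11.
Start with accepting vs non-accepting: {S4,S8} | {S0,S1,S2,S3,S5,S6,S7,S9,S10}.
On input a, block {S0,S1,S2,S3,S5,S6,S7,S9,S10} splits into {S0,S1,S2,S3,S7,S9,S10} and {S5,S6}.
Split {S0,S1,S2,S3,S7,S9,S10} by δ(·,a) → {S1,S3,S7,S9} and {S0,S2,S10}.
No further refinement is possible. Final partition (4 blocks): {S4,S8} | {S1,S3,S7,S9} | {S5,S6} | {S0,S2,S10}.
S4 and S10 end up in different blocks, so they are distinguishable. For instance, the string 'ε' is accepted from only S4.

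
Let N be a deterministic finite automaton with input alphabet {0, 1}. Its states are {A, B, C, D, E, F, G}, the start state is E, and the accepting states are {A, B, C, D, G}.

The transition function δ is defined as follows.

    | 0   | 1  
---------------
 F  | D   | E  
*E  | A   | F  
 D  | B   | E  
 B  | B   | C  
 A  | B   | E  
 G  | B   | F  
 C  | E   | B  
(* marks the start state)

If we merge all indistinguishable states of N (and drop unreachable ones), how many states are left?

4

First remove the unreachable states {G}; 6 states remain.
P0 = {A,B,C,D} | {E,F}.
Split {A,B,C,D} by δ(·,0) → {A,B,D} and {C}.
Split {A,B,D} by δ(·,1) → {A,D} and {B}.
The partition is now stable with 4 blocks: {A,D} | {E,F} | {C} | {B}.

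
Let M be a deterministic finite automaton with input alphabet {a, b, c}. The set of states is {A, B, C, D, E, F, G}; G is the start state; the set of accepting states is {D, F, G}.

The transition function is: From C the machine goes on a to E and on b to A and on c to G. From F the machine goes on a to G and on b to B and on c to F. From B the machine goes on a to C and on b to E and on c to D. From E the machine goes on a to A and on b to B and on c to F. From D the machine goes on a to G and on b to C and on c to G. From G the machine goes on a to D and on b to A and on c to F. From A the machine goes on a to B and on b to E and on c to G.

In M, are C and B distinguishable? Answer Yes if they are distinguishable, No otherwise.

Start with accepting vs non-accepting: {D,F,G} | {A,B,C,E}.
The partition is now stable with 2 blocks: {D,F,G} | {A,B,C,E}.
C and B lie in the same block of the stable partition, so they are equivalent — no string distinguishes them.

No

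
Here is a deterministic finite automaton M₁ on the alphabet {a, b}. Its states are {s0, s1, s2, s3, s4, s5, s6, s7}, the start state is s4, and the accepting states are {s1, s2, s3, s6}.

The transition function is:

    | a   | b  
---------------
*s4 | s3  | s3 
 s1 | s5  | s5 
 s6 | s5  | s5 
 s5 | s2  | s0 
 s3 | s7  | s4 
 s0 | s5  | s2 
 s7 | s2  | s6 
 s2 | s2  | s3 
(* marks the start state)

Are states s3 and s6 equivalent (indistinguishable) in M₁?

First remove the unreachable states {s1}; 7 states remain.
P0 = {s2,s3,s6} | {s0,s4,s5,s7}.
Refine {s2,s3,s6} on symbol a: members go to different blocks, giving {s3,s6} and {s2}.
Split {s0,s4,s5,s7} by δ(·,a) → {s5,s7} and {s0} and {s4}.
Refine {s3,s6} on symbol b: members go to different blocks, giving {s3} and {s6}.
Split {s5,s7} by δ(·,b) → {s5} and {s7}.
The partition is now stable with 7 blocks: {s3} | {s5} | {s2} | {s0} | {s4} | {s6} | {s7}.
s3 and s6 end up in different blocks, so they are distinguishable. For instance, the string 'ab' is accepted from only s3.

No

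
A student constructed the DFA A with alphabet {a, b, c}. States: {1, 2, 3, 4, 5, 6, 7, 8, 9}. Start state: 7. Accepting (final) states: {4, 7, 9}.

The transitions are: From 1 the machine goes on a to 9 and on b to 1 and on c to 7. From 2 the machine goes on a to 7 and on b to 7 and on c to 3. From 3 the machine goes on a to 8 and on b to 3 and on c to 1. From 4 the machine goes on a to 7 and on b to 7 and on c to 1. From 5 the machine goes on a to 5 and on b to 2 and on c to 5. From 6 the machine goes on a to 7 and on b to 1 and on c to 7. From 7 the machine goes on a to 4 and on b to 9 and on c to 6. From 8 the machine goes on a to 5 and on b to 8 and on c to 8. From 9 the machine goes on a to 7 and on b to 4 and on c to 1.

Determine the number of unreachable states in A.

4

Starting at 7 and following transitions, the reachable set is {1, 4, 6, 7, 9}. That leaves 2, 3, 5, 8 unreachable — 4 in total.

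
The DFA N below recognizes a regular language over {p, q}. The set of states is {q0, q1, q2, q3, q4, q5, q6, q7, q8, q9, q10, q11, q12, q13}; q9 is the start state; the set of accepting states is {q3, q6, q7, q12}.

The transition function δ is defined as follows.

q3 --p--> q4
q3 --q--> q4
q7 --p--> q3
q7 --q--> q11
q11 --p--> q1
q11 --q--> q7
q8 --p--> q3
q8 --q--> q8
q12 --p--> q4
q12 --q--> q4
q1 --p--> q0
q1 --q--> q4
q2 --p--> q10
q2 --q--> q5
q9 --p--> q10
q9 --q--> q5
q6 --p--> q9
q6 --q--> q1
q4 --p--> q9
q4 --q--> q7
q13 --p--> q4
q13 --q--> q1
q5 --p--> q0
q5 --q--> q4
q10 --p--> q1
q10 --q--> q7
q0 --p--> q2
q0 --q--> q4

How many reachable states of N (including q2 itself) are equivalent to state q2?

2

Reachable states from the start: {q0,q1,q2,q3,q4,q5,q7,q9,q10,q11}. Unreachable: {q6,q8,q12,q13} — drop them.
Start with accepting vs non-accepting: {q3,q7} | {q0,q1,q2,q4,q5,q9,q10,q11}.
Split {q3,q7} by δ(·,p) → {q3} and {q7}.
On input q, block {q0,q1,q2,q4,q5,q9,q10,q11} splits into {q0,q1,q2,q5,q9} and {q4,q10,q11}.
Split {q0,q1,q2,q5,q9} by δ(·,p) → {q0,q1,q5} and {q2,q9}.
Refine {q0,q1,q5} on symbol p: members go to different blocks, giving {q1,q5} and {q0}.
Refine {q4,q10,q11} on symbol p: members go to different blocks, giving {q10,q11} and {q4}.
The partition is now stable with 7 blocks: {q3} | {q1,q5} | {q7} | {q10,q11} | {q2,q9} | {q0} | {q4}.
State q2 belongs to the block {q2,q9}, which has 2 states.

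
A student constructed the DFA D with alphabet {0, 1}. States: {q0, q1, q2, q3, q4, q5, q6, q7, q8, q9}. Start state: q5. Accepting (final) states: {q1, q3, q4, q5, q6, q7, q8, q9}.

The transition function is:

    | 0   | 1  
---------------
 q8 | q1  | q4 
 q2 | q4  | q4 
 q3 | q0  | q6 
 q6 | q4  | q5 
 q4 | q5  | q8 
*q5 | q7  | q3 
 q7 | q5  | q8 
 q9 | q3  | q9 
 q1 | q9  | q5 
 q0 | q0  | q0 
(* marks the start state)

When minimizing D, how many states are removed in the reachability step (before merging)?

1

No path from q5 leads to q2; the other 9 states are all reachable.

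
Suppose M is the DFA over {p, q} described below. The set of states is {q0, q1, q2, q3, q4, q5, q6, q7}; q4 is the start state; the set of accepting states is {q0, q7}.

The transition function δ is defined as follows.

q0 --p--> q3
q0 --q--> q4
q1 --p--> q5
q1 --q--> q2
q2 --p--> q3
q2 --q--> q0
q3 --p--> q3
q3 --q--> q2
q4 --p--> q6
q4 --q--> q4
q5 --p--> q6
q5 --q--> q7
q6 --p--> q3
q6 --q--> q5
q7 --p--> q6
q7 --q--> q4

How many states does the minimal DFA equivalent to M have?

4

Reachable states from the start: {q0,q2,q3,q4,q5,q6,q7}. Unreachable: {q1} — drop them.
P0 = {q0,q7} | {q2,q3,q4,q5,q6}.
On input q, block {q2,q3,q4,q5,q6} splits into {q3,q4,q6} and {q2,q5}.
Refine {q3,q4,q6} on symbol q: members go to different blocks, giving {q3,q6} and {q4}.
Stable partition: {q0,q7} | {q3,q6} | {q2,q5} | {q4} — 4 equivalence classes.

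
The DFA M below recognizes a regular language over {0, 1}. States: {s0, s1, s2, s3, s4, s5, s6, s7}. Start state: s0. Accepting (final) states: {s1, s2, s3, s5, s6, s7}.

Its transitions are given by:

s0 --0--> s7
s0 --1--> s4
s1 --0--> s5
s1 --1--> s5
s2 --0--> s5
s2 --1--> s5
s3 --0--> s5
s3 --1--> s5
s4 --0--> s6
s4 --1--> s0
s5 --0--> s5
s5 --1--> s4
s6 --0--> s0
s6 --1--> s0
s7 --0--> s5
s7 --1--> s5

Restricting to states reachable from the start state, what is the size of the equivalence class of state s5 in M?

1

States {s1,s2,s3} cannot be reached from the start state, so discard them.
P0 = {s5,s6,s7} | {s0,s4}.
On input 0, block {s5,s6,s7} splits into {s5,s7} and {s6}.
On input 1, block {s5,s7} splits into {s5} and {s7}.
On input 0, block {s0,s4} splits into {s0} and {s4}.
No further refinement is possible. Final partition (5 blocks): {s5} | {s0} | {s6} | {s7} | {s4}.
State s5 belongs to the block {s5}, which has 1 states.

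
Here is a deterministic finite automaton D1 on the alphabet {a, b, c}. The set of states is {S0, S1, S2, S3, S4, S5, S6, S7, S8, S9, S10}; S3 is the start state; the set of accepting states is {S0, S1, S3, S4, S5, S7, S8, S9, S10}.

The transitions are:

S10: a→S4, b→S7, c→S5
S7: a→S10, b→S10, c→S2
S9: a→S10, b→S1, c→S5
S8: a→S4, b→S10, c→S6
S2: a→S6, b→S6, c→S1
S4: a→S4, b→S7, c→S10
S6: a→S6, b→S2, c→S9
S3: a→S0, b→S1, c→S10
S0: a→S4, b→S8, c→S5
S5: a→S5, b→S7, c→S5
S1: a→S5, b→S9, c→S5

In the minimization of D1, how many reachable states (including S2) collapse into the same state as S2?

Initial partition by acceptance: {S0,S1,S3,S4,S5,S7,S8,S9,S10} | {S2,S6}.
On input c, block {S0,S1,S3,S4,S5,S7,S8,S9,S10} splits into {S0,S1,S3,S4,S5,S9,S10} and {S7,S8}.
On input b, block {S0,S1,S3,S4,S5,S9,S10} splits into {S0,S4,S5,S10} and {S1,S3,S9}.
No further refinement is possible. Final partition (4 blocks): {S0,S4,S5,S10} | {S2,S6} | {S7,S8} | {S1,S3,S9}.
The equivalence class containing S2 is {S2,S6}, of size 2.

2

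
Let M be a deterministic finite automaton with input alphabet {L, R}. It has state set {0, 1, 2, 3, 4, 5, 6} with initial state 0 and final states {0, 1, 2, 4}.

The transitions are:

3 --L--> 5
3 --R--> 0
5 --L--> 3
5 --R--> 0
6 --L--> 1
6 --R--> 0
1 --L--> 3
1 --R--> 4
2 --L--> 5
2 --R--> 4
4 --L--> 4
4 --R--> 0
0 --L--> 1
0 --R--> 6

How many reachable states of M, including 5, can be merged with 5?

2

Reachable states from the start: {0,1,3,4,5,6}. Unreachable: {2} — drop them.
Initial partition by acceptance: {0,1,4} | {3,5,6}.
On input L, block {0,1,4} splits into {0,4} and {1}.
Refine {0,4} on symbol L: members go to different blocks, giving {0} and {4}.
Split {3,5,6} by δ(·,L) → {3,5} and {6}.
Stable partition: {0} | {3,5} | {1} | {4} | {6} — 5 equivalence classes.
State 5 belongs to the block {3,5}, which has 2 states.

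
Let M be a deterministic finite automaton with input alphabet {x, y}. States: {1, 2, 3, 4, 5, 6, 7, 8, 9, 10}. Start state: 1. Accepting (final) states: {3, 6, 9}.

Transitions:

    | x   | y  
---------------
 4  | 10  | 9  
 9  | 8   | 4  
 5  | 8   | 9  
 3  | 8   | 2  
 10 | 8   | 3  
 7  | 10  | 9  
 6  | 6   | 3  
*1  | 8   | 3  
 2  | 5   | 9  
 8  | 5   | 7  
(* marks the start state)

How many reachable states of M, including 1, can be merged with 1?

First remove the unreachable states {6}; 9 states remain.
P0 = {3,9} | {1,2,4,5,7,8,10}.
On input y, block {1,2,4,5,7,8,10} splits into {1,2,4,5,7,10} and {8}.
Split {1,2,4,5,7,10} by δ(·,x) → {1,5,10} and {2,4,7}.
Stable partition: {3,9} | {1,5,10} | {8} | {2,4,7} — 4 equivalence classes.
The equivalence class containing 1 is {1,5,10}, of size 3.

3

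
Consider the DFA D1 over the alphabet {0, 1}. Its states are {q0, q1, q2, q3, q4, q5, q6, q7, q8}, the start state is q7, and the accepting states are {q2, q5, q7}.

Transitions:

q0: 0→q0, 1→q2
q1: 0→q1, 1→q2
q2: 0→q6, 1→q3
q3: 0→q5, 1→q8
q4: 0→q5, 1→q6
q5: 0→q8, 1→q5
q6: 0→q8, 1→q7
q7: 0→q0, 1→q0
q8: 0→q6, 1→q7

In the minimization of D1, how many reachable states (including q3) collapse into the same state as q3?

1

States {q1,q4} cannot be reached from the start state, so discard them.
P0 = {q2,q5,q7} | {q0,q3,q6,q8}.
Refine {q2,q5,q7} on symbol 1: members go to different blocks, giving {q2,q7} and {q5}.
Split {q0,q3,q6,q8} by δ(·,0) → {q0,q6,q8} and {q3}.
On input 1, block {q2,q7} splits into {q2} and {q7}.
On input 1, block {q0,q6,q8} splits into {q6,q8} and {q0}.
The partition is now stable with 6 blocks: {q2} | {q6,q8} | {q5} | {q3} | {q7} | {q0}.
The equivalence class containing q3 is {q3}, of size 1.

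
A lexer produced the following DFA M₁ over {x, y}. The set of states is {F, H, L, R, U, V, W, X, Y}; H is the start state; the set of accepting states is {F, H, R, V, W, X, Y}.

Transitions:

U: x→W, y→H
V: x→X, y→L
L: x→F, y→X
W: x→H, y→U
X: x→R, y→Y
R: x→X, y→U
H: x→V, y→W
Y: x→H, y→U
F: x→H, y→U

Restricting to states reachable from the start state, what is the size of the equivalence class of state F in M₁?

Initial partition by acceptance: {F,H,R,V,W,X,Y} | {L,U}.
Split {F,H,R,V,W,X,Y} by δ(·,y) → {F,R,V,W,Y} and {H,X}.
No further refinement is possible. Final partition (3 blocks): {F,R,V,W,Y} | {L,U} | {H,X}.
State F belongs to the block {F,R,V,W,Y}, which has 5 states.

5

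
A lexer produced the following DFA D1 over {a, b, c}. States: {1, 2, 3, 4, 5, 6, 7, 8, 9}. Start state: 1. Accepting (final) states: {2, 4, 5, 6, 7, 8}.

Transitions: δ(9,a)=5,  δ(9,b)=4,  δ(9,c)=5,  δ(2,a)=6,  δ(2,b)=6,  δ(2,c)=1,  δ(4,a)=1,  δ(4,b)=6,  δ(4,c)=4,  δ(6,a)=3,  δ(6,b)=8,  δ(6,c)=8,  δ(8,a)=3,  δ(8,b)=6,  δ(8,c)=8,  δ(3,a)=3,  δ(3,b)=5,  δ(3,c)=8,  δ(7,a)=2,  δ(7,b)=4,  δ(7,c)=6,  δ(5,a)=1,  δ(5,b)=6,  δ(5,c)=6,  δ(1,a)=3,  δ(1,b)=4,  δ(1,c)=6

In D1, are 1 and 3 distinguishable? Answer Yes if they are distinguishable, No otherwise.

First remove the unreachable states {2,7,9}; 6 states remain.
Start with accepting vs non-accepting: {4,5,6,8} | {1,3}.
Stable partition: {4,5,6,8} | {1,3} — 2 equivalence classes.
1 and 3 lie in the same block of the stable partition, so they are equivalent — no string distinguishes them.

No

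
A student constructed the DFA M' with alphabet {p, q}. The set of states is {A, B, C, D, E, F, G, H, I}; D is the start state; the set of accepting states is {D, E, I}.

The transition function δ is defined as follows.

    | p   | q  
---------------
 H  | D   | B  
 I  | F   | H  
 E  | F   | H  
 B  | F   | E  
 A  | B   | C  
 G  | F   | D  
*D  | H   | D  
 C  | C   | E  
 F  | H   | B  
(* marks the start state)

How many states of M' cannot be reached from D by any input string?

Starting at D and following transitions, the reachable set is {B, D, E, F, H}. That leaves A, C, G, I unreachable — 4 in total.

4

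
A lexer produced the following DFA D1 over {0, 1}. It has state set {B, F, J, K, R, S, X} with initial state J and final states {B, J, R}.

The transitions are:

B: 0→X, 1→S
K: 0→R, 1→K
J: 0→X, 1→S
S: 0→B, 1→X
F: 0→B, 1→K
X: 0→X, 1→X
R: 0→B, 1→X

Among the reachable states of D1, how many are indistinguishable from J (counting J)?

Reachable states from the start: {B,J,S,X}. Unreachable: {F,K,R} — drop them.
Initial partition by acceptance: {B,J} | {S,X}.
On input 0, block {S,X} splits into {S} and {X}.
Stable partition: {B,J} | {S} | {X} — 3 equivalence classes.
The equivalence class containing J is {B,J}, of size 2.

2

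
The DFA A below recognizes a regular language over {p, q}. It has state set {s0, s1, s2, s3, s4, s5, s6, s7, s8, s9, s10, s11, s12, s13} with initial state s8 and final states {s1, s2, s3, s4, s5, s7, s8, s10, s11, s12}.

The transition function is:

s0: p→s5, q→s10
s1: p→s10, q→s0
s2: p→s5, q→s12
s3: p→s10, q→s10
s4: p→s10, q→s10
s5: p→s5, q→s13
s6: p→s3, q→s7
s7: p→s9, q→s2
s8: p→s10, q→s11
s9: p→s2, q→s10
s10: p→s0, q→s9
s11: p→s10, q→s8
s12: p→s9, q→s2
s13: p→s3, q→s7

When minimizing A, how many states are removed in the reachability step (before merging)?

3

Starting at s8 and following transitions, the reachable set is {s0, s2, s3, s5, s7, s8, s9, s10, s11, s12, s13}. That leaves s1, s4, s6 unreachable — 3 in total.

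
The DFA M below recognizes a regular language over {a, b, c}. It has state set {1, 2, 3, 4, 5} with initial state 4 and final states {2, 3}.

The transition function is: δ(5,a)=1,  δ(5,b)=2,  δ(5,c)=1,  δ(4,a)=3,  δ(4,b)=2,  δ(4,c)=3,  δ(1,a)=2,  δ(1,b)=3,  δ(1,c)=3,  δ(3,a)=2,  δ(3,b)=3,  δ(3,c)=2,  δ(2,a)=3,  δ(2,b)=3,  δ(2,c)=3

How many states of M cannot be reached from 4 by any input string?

2

No path from 4 leads to 1, 5; the other 3 states are all reachable.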